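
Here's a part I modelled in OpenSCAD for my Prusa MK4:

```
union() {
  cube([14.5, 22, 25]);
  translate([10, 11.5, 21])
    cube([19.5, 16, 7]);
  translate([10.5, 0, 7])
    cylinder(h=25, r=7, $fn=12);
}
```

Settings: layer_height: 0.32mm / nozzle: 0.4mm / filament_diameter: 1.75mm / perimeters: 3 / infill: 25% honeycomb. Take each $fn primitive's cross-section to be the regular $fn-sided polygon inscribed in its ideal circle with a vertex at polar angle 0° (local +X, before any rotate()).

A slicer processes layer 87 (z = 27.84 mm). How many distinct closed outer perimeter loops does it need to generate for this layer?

At z = 27.84 mm: the cube is absent (z outside [0, 25]); the cube at (10, 11.5) (footprint 19.5×16) is included at this height; the r=7 cylinder at (10.5, 0) gives a regular 12-gon of circumradius 7 (constant along its height); Taking the union: the 2 present regions are separate (no shared area or edge), so areas and boundary lengths simply add and each stays a separate island — 2 connected regions. The result has 2 disconnected regions.

2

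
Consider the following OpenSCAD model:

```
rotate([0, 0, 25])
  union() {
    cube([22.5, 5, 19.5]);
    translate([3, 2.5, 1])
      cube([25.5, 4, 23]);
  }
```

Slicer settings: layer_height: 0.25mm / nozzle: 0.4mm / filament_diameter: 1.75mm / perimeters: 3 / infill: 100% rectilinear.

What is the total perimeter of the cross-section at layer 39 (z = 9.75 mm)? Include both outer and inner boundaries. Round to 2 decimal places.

70.00 mm

At z = 9.75 mm: the cube (footprint 22.5×5) is included at this height (perimeter 55.00 mm); the cube at (3, 2.5) (footprint 25.5×4) is included at this height (perimeter 59.00 mm); Combining (union): the regions partially overlap (shared area 48.75 mm²), so the edge portions inside another operand are dropped and the merged outline is re-measured after clipping — boundary = 70.00 mm; (whole slice rotated 25° about Z — lengths, areas and connectivity unchanged). Overall, the cross-section is a single solid region. Total boundary length (outer) = 70.00 mm.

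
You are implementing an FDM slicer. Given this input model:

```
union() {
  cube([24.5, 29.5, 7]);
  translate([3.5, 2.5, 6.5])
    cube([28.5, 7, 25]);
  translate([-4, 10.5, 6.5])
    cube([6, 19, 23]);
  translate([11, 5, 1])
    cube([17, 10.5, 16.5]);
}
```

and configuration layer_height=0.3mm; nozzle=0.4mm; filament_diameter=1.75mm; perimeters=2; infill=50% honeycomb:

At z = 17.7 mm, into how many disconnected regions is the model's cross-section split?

2

At z = 17.7 mm: the cube is not intersected at this z (z outside [0, 7]); the cube at (3.5, 2.5) (footprint 28.5×7) is included at this height; the cube at (-4, 10.5) is present — its section is the full 6×19 rectangle; the cube at (11, 5) is not intersected at this z (z outside [1, 17.5]); Merging all regions: the 2 present regions are separate (no shared area or edge), so areas and boundary lengths simply add and each stays a separate island — 2 connected regions. The result has 2 disconnected regions.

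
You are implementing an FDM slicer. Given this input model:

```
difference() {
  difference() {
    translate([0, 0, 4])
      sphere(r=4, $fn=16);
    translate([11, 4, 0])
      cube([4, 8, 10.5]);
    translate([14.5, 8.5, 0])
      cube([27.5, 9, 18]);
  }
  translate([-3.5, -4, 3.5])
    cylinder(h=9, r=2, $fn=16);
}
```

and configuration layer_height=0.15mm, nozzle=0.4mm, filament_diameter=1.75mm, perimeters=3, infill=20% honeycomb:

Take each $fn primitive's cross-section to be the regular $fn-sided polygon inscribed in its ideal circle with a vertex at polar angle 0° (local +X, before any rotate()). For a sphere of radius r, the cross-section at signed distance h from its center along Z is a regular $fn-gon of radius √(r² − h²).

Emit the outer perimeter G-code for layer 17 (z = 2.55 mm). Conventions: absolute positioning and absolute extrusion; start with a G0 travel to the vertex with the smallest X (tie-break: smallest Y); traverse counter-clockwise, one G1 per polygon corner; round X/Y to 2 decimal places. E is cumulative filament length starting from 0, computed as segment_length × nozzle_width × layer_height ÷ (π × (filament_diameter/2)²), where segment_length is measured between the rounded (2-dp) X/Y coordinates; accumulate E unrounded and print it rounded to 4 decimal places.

At z = 2.55 mm: the r=4 sphere slices to a regular 16-gon of circumradius 3.728 (√(r²−h²) with h=1.45 from center); the cube at (11, 4) (footprint 4×8) is included at this height; the 27.5×9 cube at (14.5, 8.5) contributes its full rectangle; Subtracting the remaining from the first: starting from the r=4 sphere, the 4×8 cube at (11, 4) misses the remaining region (no effect); the 27.5×9 cube at (14.5, 8.5) misses the remaining region (no effect) — 1 connected region; the cylinder at (-3.5, -4) is absent (z outside [3.5, 12.5]); Taking the first minus the rest: none of the subtracted shapes is present at this height, so the result so far is unchanged — 1 connected region. The outline is a single polygon with 16 vertices. Extrusion per mm of travel: 0.4 × 0.15 / (π × 0.875²) = 0.024945. Accumulating E over each segment gives final E = 0.5807.

G0 X-3.73 Y0.00 Z2.55
G1 X-3.44 Y-1.43 E0.0364
G1 X-2.64 Y-2.64 E0.0726
G1 X-1.43 Y-3.44 E0.1088
G1 X0.00 Y-3.73 E0.1452
G1 X1.43 Y-3.44 E0.1816
G1 X2.64 Y-2.64 E0.2177
G1 X3.44 Y-1.43 E0.2539
G1 X3.73 Y0.00 E0.2903
G1 X3.44 Y1.43 E0.3267
G1 X2.64 Y2.64 E0.3629
G1 X1.43 Y3.44 E0.3991
G1 X0.00 Y3.73 E0.4355
G1 X-1.43 Y3.44 E0.4719
G1 X-2.64 Y2.64 E0.5081
G1 X-3.44 Y1.43 E0.5443
G1 X-3.73 Y0.00 E0.5807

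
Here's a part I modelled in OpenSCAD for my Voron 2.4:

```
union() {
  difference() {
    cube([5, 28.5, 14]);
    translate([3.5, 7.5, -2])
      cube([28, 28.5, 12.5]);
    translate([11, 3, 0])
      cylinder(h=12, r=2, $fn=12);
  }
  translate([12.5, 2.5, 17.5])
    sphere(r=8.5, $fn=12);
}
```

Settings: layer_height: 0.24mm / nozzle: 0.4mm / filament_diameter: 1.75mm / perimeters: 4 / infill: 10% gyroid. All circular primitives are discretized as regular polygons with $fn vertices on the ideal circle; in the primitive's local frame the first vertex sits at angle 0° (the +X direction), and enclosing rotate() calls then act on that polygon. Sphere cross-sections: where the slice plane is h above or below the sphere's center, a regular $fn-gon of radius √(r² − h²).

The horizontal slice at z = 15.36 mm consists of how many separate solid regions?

At z = 15.36 mm: the cube is not intersected at this z (z outside [0, 14]); the cube at (3.5, 7.5) is not intersected at this z (z outside [-2, 10.5]); the cylinder at (11, 3) does not reach this height (z outside [0, 12]); Taking the first minus the rest: the first operand is absent here, so nothing remains; the r=8.5 sphere at (12.5, 2.5) contributes a regular 12-gon of circumradius √(8.5²−2.14²) = 8.226; Combining (union): only the r=8.5 sphere at (12.5, 2.5) is present, so the union is just that shape — 1 connected region. The result has 1 disconnected region.

1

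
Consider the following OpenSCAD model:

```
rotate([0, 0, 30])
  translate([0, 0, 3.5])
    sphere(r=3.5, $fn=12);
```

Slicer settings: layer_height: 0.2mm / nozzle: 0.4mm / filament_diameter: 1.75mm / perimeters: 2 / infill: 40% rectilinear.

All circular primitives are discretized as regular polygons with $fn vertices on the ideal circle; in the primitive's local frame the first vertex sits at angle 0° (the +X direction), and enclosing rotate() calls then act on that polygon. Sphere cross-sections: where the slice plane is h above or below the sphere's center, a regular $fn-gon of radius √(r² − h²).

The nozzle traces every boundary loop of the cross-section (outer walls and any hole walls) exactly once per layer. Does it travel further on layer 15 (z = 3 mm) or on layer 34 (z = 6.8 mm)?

Layer 15 (z = 3): the r=3.5 sphere contributes a regular 12-gon of circumradius √(3.5²−0.5²) = 3.464 (perimeter = 2·12·3.464·sin(180°/12) = 21.52 mm); (rotated 30° about Z; rotation is an isometry so areas/perimeters/island counts are preserved). So its perimeter = 21.52 mm. Layer 34 (z = 6.8): the sphere: section is a regular 12-gon, circumradius = √(r²−h²) = √(3.5²−3.3²) = 1.166 (perimeter = 2·12·1.166·sin(180°/12) = 7.24 mm); (whole slice rotated 30° about Z — lengths, areas and connectivity unchanged). So its perimeter = 7.24 mm. Layer 15 is larger (21.52 vs 7.24 mm).

layer 15 (z = 3 mm)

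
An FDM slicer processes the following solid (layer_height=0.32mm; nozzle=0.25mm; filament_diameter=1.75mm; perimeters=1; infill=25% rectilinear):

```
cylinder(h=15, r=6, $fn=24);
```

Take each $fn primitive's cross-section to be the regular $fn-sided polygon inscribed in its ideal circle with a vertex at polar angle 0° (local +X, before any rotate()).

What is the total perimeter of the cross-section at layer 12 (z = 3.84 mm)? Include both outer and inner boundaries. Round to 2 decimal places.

37.59 mm

At z = 3.84 mm: the cylinder: section is a regular 24-gon, circumradius r=6 (perimeter = 2·24·6.000·sin(180°/24) = 37.59 mm). Overall, the cross-section is a single solid region. Total boundary length (outer) = 37.59 mm.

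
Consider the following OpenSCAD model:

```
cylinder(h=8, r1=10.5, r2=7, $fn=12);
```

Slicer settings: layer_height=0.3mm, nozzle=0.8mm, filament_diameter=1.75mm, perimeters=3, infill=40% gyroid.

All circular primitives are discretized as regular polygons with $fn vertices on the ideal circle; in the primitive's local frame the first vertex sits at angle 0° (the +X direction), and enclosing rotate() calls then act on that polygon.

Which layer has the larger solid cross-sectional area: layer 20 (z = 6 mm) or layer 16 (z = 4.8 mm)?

layer 16 (z = 4.8 mm)

Layer 20 (z = 6): the cone contributes a regular 12-gon of circumradius 7.875 (interpolated between r1=10.5 and r2=7 at t=0.750) (area = (12/2)·7.875²·sin(360°/12) = 186.05 mm²). So its area = 186.05 mm². Layer 16 (z = 4.8): the cone (r1=10.5→r2=7) has section circumradius 8.400 here — a regular 12-gon (area = (12/2)·8.400²·sin(360°/12) = 211.68 mm²). So its area = 211.68 mm². Layer 16 is larger (211.68 vs 186.05 mm²).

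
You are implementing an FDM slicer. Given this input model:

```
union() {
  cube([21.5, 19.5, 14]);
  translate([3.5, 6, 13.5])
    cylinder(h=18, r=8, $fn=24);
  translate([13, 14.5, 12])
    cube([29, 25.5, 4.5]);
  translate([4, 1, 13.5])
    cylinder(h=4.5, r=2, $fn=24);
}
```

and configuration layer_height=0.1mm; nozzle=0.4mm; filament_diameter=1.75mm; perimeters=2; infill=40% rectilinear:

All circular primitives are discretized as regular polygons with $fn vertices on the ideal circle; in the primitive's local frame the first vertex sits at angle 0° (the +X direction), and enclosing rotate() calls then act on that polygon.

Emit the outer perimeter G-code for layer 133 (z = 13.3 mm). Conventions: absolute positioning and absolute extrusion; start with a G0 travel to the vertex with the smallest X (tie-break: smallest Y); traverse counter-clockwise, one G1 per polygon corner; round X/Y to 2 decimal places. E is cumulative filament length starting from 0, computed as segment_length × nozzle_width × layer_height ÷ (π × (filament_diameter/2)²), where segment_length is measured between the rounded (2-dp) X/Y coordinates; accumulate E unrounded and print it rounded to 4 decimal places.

G0 X0.00 Y0.00 Z13.30
G1 X21.50 Y0.00 E0.3575
G1 X21.50 Y14.50 E0.5987
G1 X42.00 Y14.50 E0.9396
G1 X42.00 Y40.00 E1.3637
G1 X13.00 Y40.00 E1.8459
G1 X13.00 Y19.50 E2.1869
G1 X0.00 Y19.50 E2.4030
G1 X0.00 Y0.00 E2.7273

At z = 13.3 mm: the cube (footprint 21.5×19.5) is included at this height; the cylinder at (3.5, 6) is absent (z outside [13.5, 31.5]); the 29×25.5 cube at (13, 14.5) contributes its full rectangle; the cylinder at (4, 1) does not reach this height (z outside [13.5, 18]); Taking the union: the regions partially overlap (shared area 42.50 mm²), so overlapping operands fuse into one piece — 1 connected region. The outline is a single polygon with 8 vertices. Extrusion per mm of travel: 0.4 × 0.1 / (π × 0.875²) = 0.016630. Accumulating E over each segment gives final E = 2.7273.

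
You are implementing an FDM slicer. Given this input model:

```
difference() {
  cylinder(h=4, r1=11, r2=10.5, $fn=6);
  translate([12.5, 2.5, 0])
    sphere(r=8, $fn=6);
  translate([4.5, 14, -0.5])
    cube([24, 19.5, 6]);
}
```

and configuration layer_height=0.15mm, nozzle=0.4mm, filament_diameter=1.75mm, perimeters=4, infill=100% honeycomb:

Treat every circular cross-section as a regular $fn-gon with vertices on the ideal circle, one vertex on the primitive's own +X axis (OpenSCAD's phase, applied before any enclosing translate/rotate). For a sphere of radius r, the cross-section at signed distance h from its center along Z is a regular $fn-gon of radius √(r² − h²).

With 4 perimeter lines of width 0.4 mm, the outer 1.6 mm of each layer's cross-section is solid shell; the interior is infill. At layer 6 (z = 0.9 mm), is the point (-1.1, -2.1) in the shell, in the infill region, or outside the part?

infill

At z = 0.9 mm: the cone (r1=11→r2=10.5) has section circumradius 10.887 here — a regular 6-gon; the r=8 sphere at (12.5, 2.5) contributes a regular 6-gon of circumradius √(8²−0.9²) = 7.949; the 24×19.5 cube at (4.5, 14) contributes its full rectangle; After the difference (first − rest): starting from the cone, the r=8 sphere at (12.5, 2.5) partially overlaps it — only the 32.97 mm² overlap (of its 164.17 mm²) is removed, clipping the outline; the 24×19.5 cube at (4.5, 14) misses the remaining region (no effect) — 1 connected region. Overall, the cross-section is a single solid region. The nearest boundary edge runs (4.55, 2.50)→(8.44, -4.24); distance from the point to it = 7.19 mm. The point is inside the cross-section and 7.19 mm from the nearest boundary — more than the 1.6 mm shell width (4 × 0.4), so it's in the infill interior.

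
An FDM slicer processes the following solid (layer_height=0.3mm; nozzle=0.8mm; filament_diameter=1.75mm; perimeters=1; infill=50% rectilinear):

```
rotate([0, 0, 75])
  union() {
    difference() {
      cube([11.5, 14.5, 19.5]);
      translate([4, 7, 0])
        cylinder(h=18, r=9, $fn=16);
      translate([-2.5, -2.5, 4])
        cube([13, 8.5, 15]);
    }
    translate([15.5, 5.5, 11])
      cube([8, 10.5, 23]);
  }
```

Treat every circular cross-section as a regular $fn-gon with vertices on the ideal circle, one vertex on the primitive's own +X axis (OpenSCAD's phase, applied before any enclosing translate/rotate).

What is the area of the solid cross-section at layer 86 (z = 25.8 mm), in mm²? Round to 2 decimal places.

84.00 mm²

At z = 25.8 mm: the cube is absent (z outside [0, 19.5]); the cylinder at (4, 7) is absent (z outside [0, 18]); the cube at (-2.5, -2.5) is not intersected at this z (z outside [4, 19]); Subtracting the remaining from the first: the first operand is absent here, so nothing remains; the cube at (15.5, 5.5) is present — its section is the full 8×10.5 rectangle (area 84.00 mm²); Merging all regions: only the 8×10.5 cube at (15.5, 5.5) is present, so the union is just that shape — area = 84.00 mm²; (whole slice rotated 75° about Z — lengths, areas and connectivity unchanged). Overall, the cross-section is a single solid region. Net area = 84.00 mm².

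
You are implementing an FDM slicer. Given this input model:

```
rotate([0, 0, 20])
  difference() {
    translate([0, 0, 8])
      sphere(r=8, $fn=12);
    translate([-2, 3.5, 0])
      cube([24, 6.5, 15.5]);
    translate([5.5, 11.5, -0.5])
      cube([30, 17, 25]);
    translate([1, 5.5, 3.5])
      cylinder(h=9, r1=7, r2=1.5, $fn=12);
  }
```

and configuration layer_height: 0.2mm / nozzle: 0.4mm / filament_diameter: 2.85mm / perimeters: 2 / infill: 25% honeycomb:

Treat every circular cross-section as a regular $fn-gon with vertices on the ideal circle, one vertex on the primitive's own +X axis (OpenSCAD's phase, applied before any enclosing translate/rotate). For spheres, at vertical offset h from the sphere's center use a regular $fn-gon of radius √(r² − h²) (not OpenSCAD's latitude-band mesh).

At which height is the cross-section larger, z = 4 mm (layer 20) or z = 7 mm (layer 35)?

Layer 20 (z = 4): the sphere: section is a regular 12-gon, circumradius = √(r²−h²) = √(8²−4²) = 6.928 (area = (12/2)·6.928²·sin(360°/12) = 144.00 mm²); the 24×6.5 cube at (-2, 3.5) contributes its full rectangle (area 156.00 mm²); the cube at (5.5, 11.5) is present — its section is the full 30×17 rectangle (area 510.00 mm²); the cone at (1, 5.5) (r1=7→r2=1.5) has section circumradius 6.694 here — a regular 12-gon (area = (12/2)·6.694²·sin(360°/12) = 134.45 mm²); After the difference (first − rest): starting from the r=8 sphere (144.00 mm²), the 24×6.5 cube at (-2, 3.5) partially overlaps it — only the 19.71 mm² overlap (of its 156.00 mm²) is removed, clipping the outline; the 30×17 cube at (5.5, 11.5) misses the remaining region (no effect); the cone at (1, 5.5) partially overlaps it — only the 47.17 mm² overlap (of its 134.45 mm²) is removed, clipping the outline — area = 77.12 mm²; (rotated 20° about Z; rotation is an isometry so areas/perimeters/island counts are preserved). So its area = 77.12 mm². Layer 35 (z = 7): the r=8 sphere slices to a regular 12-gon of circumradius 7.937 (√(r²−h²) with h=1 from center) (area = (12/2)·7.937²·sin(360°/12) = 189.00 mm²); the cube at (-2, 3.5) (footprint 24×6.5) is included at this height (area 156.00 mm²); the cube at (5.5, 11.5) (footprint 30×17) is included at this height (area 510.00 mm²); the cone at (1, 5.5) (r1=7→r2=1.5) has section circumradius 4.861 here — a regular 12-gon (area = (12/2)·4.861²·sin(360°/12) = 70.89 mm²); Subtracting the remaining from the first: starting from the r=8 sphere (189.00 mm²), the 24×6.5 cube at (-2, 3.5) partially overlaps it — only the 29.45 mm² overlap (of its 156.00 mm²) is removed, clipping the outline; the 30×17 cube at (5.5, 11.5) misses the remaining region (no effect); the cone at (1, 5.5) partially overlaps it — only the 23.05 mm² overlap (of its 70.89 mm²) is removed, clipping the outline — area = 136.50 mm²; (whole slice rotated 20° about Z — lengths, areas and connectivity unchanged). So its area = 136.50 mm². Layer 35 is larger (136.50 vs 77.12 mm²).

layer 35 (z = 7 mm)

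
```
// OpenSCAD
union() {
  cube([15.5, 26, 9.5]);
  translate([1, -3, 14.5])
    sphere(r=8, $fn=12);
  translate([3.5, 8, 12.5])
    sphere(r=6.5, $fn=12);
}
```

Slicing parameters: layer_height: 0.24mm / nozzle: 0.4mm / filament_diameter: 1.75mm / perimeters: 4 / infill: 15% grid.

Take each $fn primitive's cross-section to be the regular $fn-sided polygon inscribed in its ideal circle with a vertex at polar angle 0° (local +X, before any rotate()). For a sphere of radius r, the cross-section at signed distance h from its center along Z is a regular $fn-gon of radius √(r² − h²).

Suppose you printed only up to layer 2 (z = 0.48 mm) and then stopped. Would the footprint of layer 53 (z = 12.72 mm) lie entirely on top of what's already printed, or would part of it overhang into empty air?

part overhangs

Compare the two slices. At z = 0.48: the cube is present — its section is the full 15.5×26 rectangle (area 403.00 mm²); the sphere at (1, -3) is not intersected at this z (|z−center|=14.020 > r=8); the sphere at (3.5, 8) does not reach this height (|z−center|=12.020 > r=6.5); Merging all regions: only the 15.5×26 cube is present, so the union is just that shape — area = 403.00 mm². At z = 12.72: the cube is absent (z outside [0, 9.5]); the r=8 sphere at (1, -3) slices to a regular 12-gon of circumradius 7.799 (√(r²−h²) with h=1.78 from center) (area = (12/2)·7.799²·sin(360°/12) = 182.49 mm²); the r=6.5 sphere at (3.5, 8) slices to a regular 12-gon of circumradius 6.496 (√(r²−h²) with h=0.22 from center) (area = (12/2)·6.496²·sin(360°/12) = 126.60 mm²); Combining (union): the regions partially overlap — summed areas 309.10 mm² minus the doubly-counted overlap 14.87 mm² gives 294.23 mm² — area = 294.23 mm². Checking containment: at z = 12.72 the cross-section extends beyond the z = 0.48 cross-section by about 174.12 mm².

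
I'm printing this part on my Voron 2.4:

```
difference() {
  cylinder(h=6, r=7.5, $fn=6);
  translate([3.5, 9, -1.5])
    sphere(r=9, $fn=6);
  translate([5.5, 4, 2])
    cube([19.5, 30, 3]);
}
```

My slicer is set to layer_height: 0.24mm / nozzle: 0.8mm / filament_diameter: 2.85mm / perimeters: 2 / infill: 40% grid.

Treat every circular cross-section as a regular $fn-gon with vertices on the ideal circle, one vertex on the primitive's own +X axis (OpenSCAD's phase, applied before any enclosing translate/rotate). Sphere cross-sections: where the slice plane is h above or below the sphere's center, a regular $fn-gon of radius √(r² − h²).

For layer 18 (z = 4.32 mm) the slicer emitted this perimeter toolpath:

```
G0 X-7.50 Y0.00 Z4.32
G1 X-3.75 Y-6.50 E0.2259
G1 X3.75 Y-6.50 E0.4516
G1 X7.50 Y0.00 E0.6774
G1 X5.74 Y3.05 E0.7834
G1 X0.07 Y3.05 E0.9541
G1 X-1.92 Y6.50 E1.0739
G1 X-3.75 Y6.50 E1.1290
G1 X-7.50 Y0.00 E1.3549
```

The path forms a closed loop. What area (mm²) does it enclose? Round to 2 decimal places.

126.69 mm²

Apply the shoelace formula to the sequence of (X, Y) vertices; enclosed area = 126.69 mm².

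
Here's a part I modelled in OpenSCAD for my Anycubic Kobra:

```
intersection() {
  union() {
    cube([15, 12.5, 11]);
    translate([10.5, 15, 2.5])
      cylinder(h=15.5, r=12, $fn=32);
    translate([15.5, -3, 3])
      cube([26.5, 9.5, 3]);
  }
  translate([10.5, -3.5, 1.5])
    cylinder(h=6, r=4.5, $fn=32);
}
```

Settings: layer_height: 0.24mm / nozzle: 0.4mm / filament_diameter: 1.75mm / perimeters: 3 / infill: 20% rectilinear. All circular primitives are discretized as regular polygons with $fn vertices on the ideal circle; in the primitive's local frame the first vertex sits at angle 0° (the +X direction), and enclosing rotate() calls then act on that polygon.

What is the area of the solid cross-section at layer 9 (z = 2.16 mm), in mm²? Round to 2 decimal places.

At z = 2.16 mm: the 15×12.5 cube contributes its full rectangle (area 187.50 mm²); the cylinder at (10.5, 15) is not intersected at this z (z outside [2.5, 18]); the cube at (15.5, -3) is absent (z outside [3, 6]); Merging all regions: only the 15×12.5 cube is present, so the union is just that shape — area = 187.50 mm²; the r=4.5 cylinder at (10.5, -3.5) gives a regular 32-gon of circumradius 4.5 (constant along its height) (area = (32/2)·4.500²·sin(360°/32) = 63.21 mm²); Taking the intersection: the r=4.5 cylinder at (10.5, -3.5) partially overlaps the result so far; clipping to the common part keeps 3.78 mm² — area = 3.78 mm². Overall, the cross-section is a single solid region. Net area = 3.78 mm².

3.78 mm²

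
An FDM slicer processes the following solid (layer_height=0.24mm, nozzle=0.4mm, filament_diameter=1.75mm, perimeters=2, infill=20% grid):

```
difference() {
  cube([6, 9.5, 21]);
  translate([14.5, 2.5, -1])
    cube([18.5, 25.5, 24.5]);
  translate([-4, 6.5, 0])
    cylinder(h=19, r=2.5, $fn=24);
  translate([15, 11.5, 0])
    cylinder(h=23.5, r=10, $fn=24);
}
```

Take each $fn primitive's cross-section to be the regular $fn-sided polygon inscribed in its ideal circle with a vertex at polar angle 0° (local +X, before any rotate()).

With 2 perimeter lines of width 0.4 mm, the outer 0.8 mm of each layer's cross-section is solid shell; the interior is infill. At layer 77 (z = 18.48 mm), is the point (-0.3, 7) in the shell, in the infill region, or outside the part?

At z = 18.48 mm: the cube is present — its section is the full 6×9.5 rectangle; the 18.5×25.5 cube at (14.5, 2.5) contributes its full rectangle; the cylinder at (-4, 6.5): section is a regular 24-gon, circumradius r=2.5; the cylinder at (15, 11.5): section is a regular 24-gon, circumradius r=10; Subtracting the remaining from the first: starting from the 6×9.5 cube, the 18.5×25.5 cube at (14.5, 2.5) misses the remaining region (no effect); the r=2.5 cylinder at (-4, 6.5) misses the remaining region (no effect); the r=10 cylinder at (15, 11.5) partially overlaps it — only the 0.94 mm² overlap (of its 310.58 mm²) is removed, clipping the outline — 1 connected region. Overall, the cross-section is a single solid region. The nearest boundary edge runs (0.00, 0.00)→(0.00, 9.50); distance from the point to it = 0.30 mm. The point is not inside any of the regions above, so it lies outside the cross-section (0.30 mm from the nearest boundary).

outside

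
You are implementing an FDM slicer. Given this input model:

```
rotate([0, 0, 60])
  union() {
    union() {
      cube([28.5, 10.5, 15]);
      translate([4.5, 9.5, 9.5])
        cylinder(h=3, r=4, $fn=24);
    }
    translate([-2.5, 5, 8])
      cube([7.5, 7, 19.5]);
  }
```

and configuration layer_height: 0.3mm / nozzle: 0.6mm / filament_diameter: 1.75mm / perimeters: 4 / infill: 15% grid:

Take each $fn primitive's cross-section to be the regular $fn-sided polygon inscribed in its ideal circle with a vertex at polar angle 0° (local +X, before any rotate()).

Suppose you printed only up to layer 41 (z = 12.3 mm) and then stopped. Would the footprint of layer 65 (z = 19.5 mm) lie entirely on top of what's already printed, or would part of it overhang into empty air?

entirely on top

Compare the two slices. At z = 12.3: the cube is present — its section is the full 28.5×10.5 rectangle (area 299.25 mm²); the r=4 cylinder at (4.5, 9.5) gives a regular 24-gon of circumradius 4 (constant along its height) (area = (24/2)·4.000²·sin(360°/24) = 49.69 mm²); Merging all regions: the regions partially overlap — summed areas 348.94 mm² minus the doubly-counted overlap 32.71 mm² gives 316.23 mm² — area = 316.23 mm²; the 7.5×7 cube at (-2.5, 5) contributes its full rectangle (area 52.50 mm²); Combining (union): the regions partially overlap — summed areas 368.73 mm² minus the doubly-counted overlap 33.56 mm² gives 335.17 mm² — area = 335.17 mm²; (rotated 60° about Z; rotation is an isometry so areas/perimeters/island counts are preserved). At z = 19.5: the cube does not reach this height (z outside [0, 15]); the cylinder at (4.5, 9.5) is not intersected at this z (z outside [9.5, 12.5]); Taking the union: nothing is present at this height; the cube at (-2.5, 5) (footprint 7.5×7) is included at this height (area 52.50 mm²); Combining (union): only the 7.5×7 cube at (-2.5, 5) is present, so the union is just that shape — area = 52.50 mm²; (whole slice rotated 60° about Z — lengths, areas and connectivity unchanged). Checking containment: the cross-section at z = 19.5 is a subset of the cross-section at z = 12.3.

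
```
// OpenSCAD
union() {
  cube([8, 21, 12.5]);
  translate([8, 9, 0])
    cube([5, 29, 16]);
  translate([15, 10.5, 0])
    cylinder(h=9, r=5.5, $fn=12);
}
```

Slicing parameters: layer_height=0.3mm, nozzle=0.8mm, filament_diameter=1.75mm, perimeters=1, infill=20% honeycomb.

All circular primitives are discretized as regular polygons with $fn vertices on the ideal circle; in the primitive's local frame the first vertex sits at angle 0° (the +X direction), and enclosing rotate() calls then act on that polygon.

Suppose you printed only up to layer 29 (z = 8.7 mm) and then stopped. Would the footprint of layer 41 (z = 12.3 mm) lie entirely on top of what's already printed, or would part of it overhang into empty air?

entirely on top

Compare the two slices. At z = 8.7: the cube (footprint 8×21) is included at this height (area 168.00 mm²); the cube at (8, 9) (footprint 5×29) is included at this height (area 145.00 mm²); the r=5.5 cylinder at (15, 10.5) contributes a regular 12-gon of circumradius 5.5 (area = (12/2)·5.500²·sin(360°/12) = 90.75 mm²); Merging all regions: the regions partially overlap — summed areas 403.75 mm² minus the doubly-counted overlap 17.17 mm² gives 386.58 mm² — area = 386.58 mm². At z = 12.3: the cube (footprint 8×21) is included at this height (area 168.00 mm²); the cube at (8, 9) is present — its section is the full 5×29 rectangle (area 145.00 mm²); the cylinder at (15, 10.5) is absent (z outside [0, 9]); Merging all regions: the 2 present regions share edge segments without overlapping in area, so areas simply add but the touching pieces fuse into one outline (the shared edge portions become interior and drop out of the boundary) — area = 313.00 mm². Checking containment: the cross-section at z = 12.3 is a subset of the cross-section at z = 8.7.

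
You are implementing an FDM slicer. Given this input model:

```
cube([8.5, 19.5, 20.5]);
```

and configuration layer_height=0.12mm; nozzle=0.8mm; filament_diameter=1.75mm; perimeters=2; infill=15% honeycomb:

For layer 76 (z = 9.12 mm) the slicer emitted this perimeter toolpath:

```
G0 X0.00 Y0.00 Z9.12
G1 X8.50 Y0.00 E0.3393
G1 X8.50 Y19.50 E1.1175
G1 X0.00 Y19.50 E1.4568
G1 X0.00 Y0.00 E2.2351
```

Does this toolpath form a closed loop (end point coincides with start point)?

Start point (G0): (0.00, 0.00). End point (last G1): the path returns to the start — closed.

yes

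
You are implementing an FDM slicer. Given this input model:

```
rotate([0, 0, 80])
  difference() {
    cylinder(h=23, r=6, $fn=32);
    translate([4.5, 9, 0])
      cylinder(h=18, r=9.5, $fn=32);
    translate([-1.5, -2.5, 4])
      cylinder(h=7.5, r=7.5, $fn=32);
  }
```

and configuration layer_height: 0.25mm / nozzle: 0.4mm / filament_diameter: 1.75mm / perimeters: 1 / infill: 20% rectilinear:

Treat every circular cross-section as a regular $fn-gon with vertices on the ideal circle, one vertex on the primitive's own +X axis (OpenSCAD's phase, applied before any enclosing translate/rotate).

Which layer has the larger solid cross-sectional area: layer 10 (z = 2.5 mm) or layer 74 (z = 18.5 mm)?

layer 74 (z = 18.5 mm)

Layer 10 (z = 2.5): the r=6 cylinder gives a regular 32-gon of circumradius 6 (constant along its height) (area = (32/2)·6.000²·sin(360°/32) = 112.37 mm²); the r=9.5 cylinder at (4.5, 9) contributes a regular 32-gon of circumradius 9.5 (area = (32/2)·9.500²·sin(360°/32) = 281.71 mm²); the cylinder at (-1.5, -2.5) is absent (z outside [4, 11.5]); Taking the first minus the rest: starting from the r=6 cylinder (112.37 mm²), the r=9.5 cylinder at (4.5, 9) partially overlaps it — only the 41.95 mm² overlap (of its 281.71 mm²) is removed, clipping the outline — area = 70.43 mm²; (rotated 80° about Z; rotation is an isometry so areas/perimeters/island counts are preserved). So its area = 70.43 mm². Layer 74 (z = 18.5): the r=6 cylinder gives a regular 32-gon of circumradius 6 (constant along its height) (area = (32/2)·6.000²·sin(360°/32) = 112.37 mm²); the cylinder at (4.5, 9) is absent (z outside [0, 18]); the cylinder at (-1.5, -2.5) is not intersected at this z (z outside [4, 11.5]); Subtracting the remaining from the first: none of the subtracted shapes is present at this height, so the r=6 cylinder is unchanged — area = 112.37 mm²; (whole slice rotated 80° about Z — lengths, areas and connectivity unchanged). So its area = 112.37 mm². Layer 74 is larger (112.37 vs 70.43 mm²).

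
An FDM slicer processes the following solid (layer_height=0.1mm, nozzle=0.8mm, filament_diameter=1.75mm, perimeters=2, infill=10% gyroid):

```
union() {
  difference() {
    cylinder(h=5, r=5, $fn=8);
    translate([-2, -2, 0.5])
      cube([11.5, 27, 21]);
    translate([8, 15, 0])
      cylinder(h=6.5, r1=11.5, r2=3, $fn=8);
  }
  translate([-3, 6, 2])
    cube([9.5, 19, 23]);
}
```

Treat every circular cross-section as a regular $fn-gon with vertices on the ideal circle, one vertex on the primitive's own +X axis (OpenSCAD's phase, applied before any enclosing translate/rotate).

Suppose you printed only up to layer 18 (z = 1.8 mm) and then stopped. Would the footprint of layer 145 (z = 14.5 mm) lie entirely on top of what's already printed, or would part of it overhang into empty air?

part overhangs

Compare the two slices. At z = 1.8: the r=5 cylinder gives a regular 8-gon of circumradius 5 (constant along its height) (area = (8/2)·5.000²·sin(360°/8) = 70.71 mm²); the cube at (-2, -2) is present — its section is the full 11.5×27 rectangle (area 310.50 mm²); the cone at (8, 15) contributes a regular 8-gon of circumradius 9.146 (interpolated between r1=11.5 and r2=3 at t=0.277) (area = (8/2)·9.146²·sin(360°/8) = 236.60 mm²); Taking the first minus the rest: starting from the r=5 cylinder (70.71 mm²), the 11.5×27 cube at (-2, -2) partially overlaps it — only the 40.02 mm² overlap (of its 310.50 mm²) is removed, clipping the outline; the cone at (8, 15) misses the remaining region (no effect) — area = 30.69 mm²; the cube at (-3, 6) is absent (z outside [2, 25]); Combining (union): only the result so far is present, so the union is just that shape — area = 30.69 mm². At z = 14.5: the cylinder does not reach this height (z outside [0, 5]); the cube at (-2, -2) (footprint 11.5×27) is included at this height (area 310.50 mm²); the cone at (8, 15) is not intersected at this z (z outside [0, 6.5]); Taking the first minus the rest: the first operand is absent here, so nothing remains; the cube at (-3, 6) is present — its section is the full 9.5×19 rectangle (area 180.50 mm²); Taking the union: only the 9.5×19 cube at (-3, 6) is present, so the union is just that shape — area = 180.50 mm². Checking containment: at z = 14.5 the cross-section extends beyond the z = 1.8 cross-section by about 180.50 mm².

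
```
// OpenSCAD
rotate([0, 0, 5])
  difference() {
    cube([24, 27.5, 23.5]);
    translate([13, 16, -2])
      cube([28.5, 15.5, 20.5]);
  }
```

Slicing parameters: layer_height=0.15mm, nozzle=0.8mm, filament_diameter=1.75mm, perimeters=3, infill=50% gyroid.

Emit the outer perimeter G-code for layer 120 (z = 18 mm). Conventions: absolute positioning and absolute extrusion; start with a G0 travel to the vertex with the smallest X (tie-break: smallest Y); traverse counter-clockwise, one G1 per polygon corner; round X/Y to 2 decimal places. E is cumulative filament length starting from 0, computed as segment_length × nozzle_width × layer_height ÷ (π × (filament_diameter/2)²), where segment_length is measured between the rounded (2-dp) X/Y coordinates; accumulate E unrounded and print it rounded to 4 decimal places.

G0 X-2.40 Y27.40 Z18.00
G1 X0.00 Y0.00 E1.3722
G1 X23.91 Y2.09 E2.5696
G1 X22.51 Y18.03 E3.3680
G1 X11.56 Y17.07 E3.9164
G1 X10.55 Y28.53 E4.4903
G1 X-2.40 Y27.40 E5.1388

At z = 18 mm: the cube is present — its section is the full 24×27.5 rectangle; the cube at (13, 16) (footprint 28.5×15.5) is included at this height; Taking the first minus the rest: starting from the 24×27.5 cube, the 28.5×15.5 cube at (13, 16) partially overlaps it — only the 126.50 mm² overlap (of its 441.75 mm²) is removed, clipping the outline — 1 connected region; (rotated 5° about Z; rotation is an isometry so areas/perimeters/island counts are preserved). The outline is a single polygon with 6 vertices. Extrusion per mm of travel: 0.8 × 0.15 / (π × 0.875²) = 0.049890. Accumulating E over each segment gives final E = 5.1388.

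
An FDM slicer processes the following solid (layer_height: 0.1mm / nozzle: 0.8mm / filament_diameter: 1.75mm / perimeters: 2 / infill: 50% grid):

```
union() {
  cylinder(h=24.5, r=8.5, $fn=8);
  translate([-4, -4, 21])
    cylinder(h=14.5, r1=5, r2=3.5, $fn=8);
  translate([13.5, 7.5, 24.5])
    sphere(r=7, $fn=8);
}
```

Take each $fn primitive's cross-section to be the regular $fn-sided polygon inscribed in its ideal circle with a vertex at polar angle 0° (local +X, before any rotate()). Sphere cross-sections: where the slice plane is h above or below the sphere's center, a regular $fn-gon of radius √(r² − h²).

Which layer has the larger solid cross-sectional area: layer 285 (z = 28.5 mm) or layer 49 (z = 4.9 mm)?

layer 49 (z = 4.9 mm)

Layer 285 (z = 28.5): the cylinder does not reach this height (z outside [0, 24.5]); the cone at (-4, -4): at t=0.517 of its height the radius interpolates to r₁+(r₂−r₁)t = 4.224, giving a regular 8-gon of that circumradius (area = (8/2)·4.224²·sin(360°/8) = 50.47 mm²); the r=7 sphere at (13.5, 7.5) contributes a regular 8-gon of circumradius √(7²−4²) = 5.745 (area = (8/2)·5.745²·sin(360°/8) = 93.34 mm²); Combining (union): the 2 present regions are separate (no shared area or edge), so areas and boundary lengths simply add and each stays a separate island — area = 143.81 mm². So its area = 143.81 mm². Layer 49 (z = 4.9): the r=8.5 cylinder gives a regular 8-gon of circumradius 8.5 (constant along its height) (area = (8/2)·8.500²·sin(360°/8) = 204.35 mm²); the cone at (-4, -4) is absent (z outside [21, 35.5]); the sphere at (13.5, 7.5) is absent (|z−center|=19.600 > r=7); Merging all regions: only the r=8.5 cylinder is present, so the union is just that shape — area = 204.35 mm². So its area = 204.35 mm². Layer 49 is larger (204.35 vs 143.81 mm²).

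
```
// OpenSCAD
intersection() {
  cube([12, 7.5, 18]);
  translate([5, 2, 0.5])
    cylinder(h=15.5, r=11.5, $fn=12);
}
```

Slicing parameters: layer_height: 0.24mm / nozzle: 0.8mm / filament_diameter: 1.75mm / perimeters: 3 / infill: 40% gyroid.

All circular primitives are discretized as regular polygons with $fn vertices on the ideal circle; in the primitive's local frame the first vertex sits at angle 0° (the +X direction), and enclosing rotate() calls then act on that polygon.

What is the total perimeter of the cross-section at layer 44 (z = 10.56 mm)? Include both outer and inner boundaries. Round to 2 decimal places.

At z = 10.56 mm: the cube is present — its section is the full 12×7.5 rectangle (perimeter 39.00 mm); the r=11.5 cylinder at (5, 2) gives a regular 12-gon of circumradius 11.5 (constant along its height) (perimeter = 2·12·11.500·sin(180°/12) = 71.43 mm); Keeping only the common overlap: the 12×7.5 cube lies inside the r=11.5 cylinder at (5, 2), so it is kept whole — boundary = 39.00 mm. Overall, the cross-section is a single solid region. Total boundary length (outer) = 39.00 mm.

39.00 mm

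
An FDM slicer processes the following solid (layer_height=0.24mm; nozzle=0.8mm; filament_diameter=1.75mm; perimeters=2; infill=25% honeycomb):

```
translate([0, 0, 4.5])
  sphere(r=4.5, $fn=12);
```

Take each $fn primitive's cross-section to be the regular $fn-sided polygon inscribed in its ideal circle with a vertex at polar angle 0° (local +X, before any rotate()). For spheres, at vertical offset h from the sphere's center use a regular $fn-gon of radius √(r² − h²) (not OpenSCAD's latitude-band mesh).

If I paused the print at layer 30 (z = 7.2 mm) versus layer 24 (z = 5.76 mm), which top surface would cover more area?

layer 24 (z = 5.76 mm)

Layer 30 (z = 7.2): the sphere: section is a regular 12-gon, circumradius = √(r²−h²) = √(4.5²−2.7²) = 3.600 (area = (12/2)·3.600²·sin(360°/12) = 38.88 mm²). So its area = 38.88 mm². Layer 24 (z = 5.76): the r=4.5 sphere slices to a regular 12-gon of circumradius 4.320 (√(r²−h²) with h=1.26 from center) (area = (12/2)·4.320²·sin(360°/12) = 55.99 mm²). So its area = 55.99 mm². Layer 24 is larger (55.99 vs 38.88 mm²).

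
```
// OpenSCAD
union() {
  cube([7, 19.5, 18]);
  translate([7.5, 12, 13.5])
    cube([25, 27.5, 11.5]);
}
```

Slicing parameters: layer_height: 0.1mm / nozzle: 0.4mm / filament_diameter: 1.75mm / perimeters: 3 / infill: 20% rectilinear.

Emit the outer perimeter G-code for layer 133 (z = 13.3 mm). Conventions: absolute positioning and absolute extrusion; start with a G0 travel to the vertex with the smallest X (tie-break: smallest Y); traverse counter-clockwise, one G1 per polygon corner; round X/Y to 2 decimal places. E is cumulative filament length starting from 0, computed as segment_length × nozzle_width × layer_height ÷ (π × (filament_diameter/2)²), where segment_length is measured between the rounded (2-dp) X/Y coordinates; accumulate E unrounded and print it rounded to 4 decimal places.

At z = 13.3 mm: the cube (footprint 7×19.5) is included at this height; the cube at (7.5, 12) does not reach this height (z outside [13.5, 25]); Combining (union): only the 7×19.5 cube is present, so the union is just that shape — 1 connected region. The outline is a single polygon with 4 vertices. Extrusion per mm of travel: 0.4 × 0.1 / (π × 0.875²) = 0.016630. Accumulating E over each segment gives final E = 0.8814.

G0 X0.00 Y0.00 Z13.30
G1 X7.00 Y0.00 E0.1164
G1 X7.00 Y19.50 E0.4407
G1 X0.00 Y19.50 E0.5571
G1 X0.00 Y0.00 E0.8814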